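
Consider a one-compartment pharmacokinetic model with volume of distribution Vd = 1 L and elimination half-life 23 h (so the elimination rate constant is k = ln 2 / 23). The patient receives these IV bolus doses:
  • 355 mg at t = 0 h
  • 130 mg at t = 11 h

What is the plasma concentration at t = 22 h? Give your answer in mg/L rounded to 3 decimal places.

276.250 mg/L

k = ln 2 / 23 = 0.03014 per h
Dose 1 (355 mg at t=0 h): 355·exp(−0.03014·22) = 182.931 mg/L
Dose 2 (130 mg at t=11 h): 130·exp(−0.03014·11) = 93.320 mg/L
C(22) = 182.931 + 93.320 = 276.250 mg/L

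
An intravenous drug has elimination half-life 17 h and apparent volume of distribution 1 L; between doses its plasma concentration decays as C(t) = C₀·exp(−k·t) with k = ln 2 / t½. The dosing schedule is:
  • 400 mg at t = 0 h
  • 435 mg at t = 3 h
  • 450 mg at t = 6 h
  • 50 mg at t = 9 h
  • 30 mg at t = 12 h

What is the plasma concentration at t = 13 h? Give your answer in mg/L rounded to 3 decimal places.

k = ln 2 / 17 = 0.04077 per h
Dose 1 (400 mg at t=0 h): 400·exp(−0.04077·13) = 235.429 mg/L
Dose 2 (435 mg at t=3 h): 435·exp(−0.04077·10) = 289.343 mg/L
Dose 3 (450 mg at t=6 h): 450·exp(−0.04077·7) = 338.266 mg/L
Dose 4 (50 mg at t=9 h): 50·exp(−0.04077·4) = 42.476 mg/L
Dose 5 (30 mg at t=12 h): 30·exp(−0.04077·1) = 28.801 mg/L
C(13) = 235.429 + 289.343 + 338.266 + 42.476 + 28.801 = 934.316 mg/L

934.316 mg/L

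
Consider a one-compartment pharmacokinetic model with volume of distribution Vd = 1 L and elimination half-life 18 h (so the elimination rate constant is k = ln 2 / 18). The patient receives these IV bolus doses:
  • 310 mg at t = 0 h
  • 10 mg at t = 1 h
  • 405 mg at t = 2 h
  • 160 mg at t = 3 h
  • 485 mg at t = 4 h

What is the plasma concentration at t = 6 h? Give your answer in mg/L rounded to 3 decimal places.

k = ln 2 / 18 = 0.03851 per h
Dose 1 (310 mg at t=0 h): 310·exp(−0.03851·6) = 246.047 mg/L
Dose 2 (10 mg at t=1 h): 10·exp(−0.03851·5) = 8.249 mg/L
Dose 3 (405 mg at t=2 h): 405·exp(−0.03851·4) = 347.184 mg/L
Dose 4 (160 mg at t=3 h): 160·exp(−0.03851·3) = 142.544 mg/L
Dose 5 (485 mg at t=4 h): 485·exp(−0.03851·2) = 449.049 mg/L
C(6) = 246.047 + 8.249 + 347.184 + 142.544 + 449.049 = 1193.073 mg/L

1193.073 mg/L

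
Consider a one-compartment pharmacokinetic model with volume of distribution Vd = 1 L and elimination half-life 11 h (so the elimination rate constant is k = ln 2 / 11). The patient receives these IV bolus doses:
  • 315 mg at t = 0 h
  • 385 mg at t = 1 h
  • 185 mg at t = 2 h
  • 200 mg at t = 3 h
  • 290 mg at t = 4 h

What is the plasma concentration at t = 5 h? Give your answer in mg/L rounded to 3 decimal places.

1130.834 mg/L

k = ln 2 / 11 = 0.06301 per h
Dose 1 (315 mg at t=0 h): 315·exp(−0.06301·5) = 229.868 mg/L
Dose 2 (385 mg at t=1 h): 385·exp(−0.06301·4) = 299.223 mg/L
Dose 3 (185 mg at t=2 h): 185·exp(−0.06301·3) = 153.134 mg/L
Dose 4 (200 mg at t=3 h): 200·exp(−0.06301·2) = 176.318 mg/L
Dose 5 (290 mg at t=4 h): 290·exp(−0.06301·1) = 272.290 mg/L
C(5) = 229.868 + 299.223 + 153.134 + 176.318 + 272.290 = 1130.834 mg/L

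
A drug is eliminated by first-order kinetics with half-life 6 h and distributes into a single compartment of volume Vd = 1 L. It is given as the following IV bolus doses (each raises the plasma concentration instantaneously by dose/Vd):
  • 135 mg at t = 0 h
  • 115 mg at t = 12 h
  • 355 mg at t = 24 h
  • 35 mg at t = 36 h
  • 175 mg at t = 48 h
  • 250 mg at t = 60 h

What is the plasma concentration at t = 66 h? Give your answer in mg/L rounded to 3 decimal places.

151.033 mg/L

k = ln 2 / 6 = 0.11552 per h
Dose 1 (135 mg at t=0 h): 135·exp(−0.11552·66) = 0.066 mg/L
Dose 2 (115 mg at t=12 h): 115·exp(−0.11552·54) = 0.225 mg/L
Dose 3 (355 mg at t=24 h): 355·exp(−0.11552·42) = 2.773 mg/L
Dose 4 (35 mg at t=36 h): 35·exp(−0.11552·30) = 1.094 mg/L
Dose 5 (175 mg at t=48 h): 175·exp(−0.11552·18) = 21.875 mg/L
Dose 6 (250 mg at t=60 h): 250·exp(−0.11552·6) = 125.000 mg/L
C(66) = 0.066 + 0.225 + 2.773 + 1.094 + 21.875 + 125.000 = 151.033 mg/L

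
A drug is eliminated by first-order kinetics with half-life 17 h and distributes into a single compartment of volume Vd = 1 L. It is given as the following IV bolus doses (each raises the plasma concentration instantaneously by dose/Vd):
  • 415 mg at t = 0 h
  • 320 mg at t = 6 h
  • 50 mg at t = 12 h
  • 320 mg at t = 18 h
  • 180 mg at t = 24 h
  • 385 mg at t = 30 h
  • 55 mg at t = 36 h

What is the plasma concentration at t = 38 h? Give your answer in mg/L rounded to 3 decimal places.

k = ln 2 / 17 = 0.04077 per h
Dose 1 (415 mg at t=0 h): 415·exp(−0.04077·38) = 88.137 mg/L
Dose 2 (320 mg at t=6 h): 320·exp(−0.04077·32) = 86.797 mg/L
Dose 3 (50 mg at t=12 h): 50·exp(−0.04077·26) = 17.321 mg/L
Dose 4 (320 mg at t=18 h): 320·exp(−0.04077·20) = 141.578 mg/L
Dose 5 (180 mg at t=24 h): 180·exp(−0.04077·14) = 101.710 mg/L
Dose 6 (385 mg at t=30 h): 385·exp(−0.04077·8) = 277.843 mg/L
Dose 7 (55 mg at t=36 h): 55·exp(−0.04077·2) = 50.693 mg/L
C(38) = 88.137 + 86.797 + 17.321 + 141.578 + 101.710 + 277.843 + 50.693 = 764.080 mg/L

764.080 mg/L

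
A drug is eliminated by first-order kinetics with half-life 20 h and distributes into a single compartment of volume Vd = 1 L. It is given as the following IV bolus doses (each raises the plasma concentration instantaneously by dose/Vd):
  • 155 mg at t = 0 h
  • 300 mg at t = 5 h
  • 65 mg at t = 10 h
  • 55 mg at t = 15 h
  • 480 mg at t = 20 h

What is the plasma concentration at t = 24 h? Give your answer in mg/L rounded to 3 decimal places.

720.896 mg/L

k = ln 2 / 20 = 0.03466 per h
Dose 1 (155 mg at t=0 h): 155·exp(−0.03466·24) = 67.468 mg/L
Dose 2 (300 mg at t=5 h): 300·exp(−0.03466·19) = 155.290 mg/L
Dose 3 (65 mg at t=10 h): 65·exp(−0.03466·14) = 40.012 mg/L
Dose 4 (55 mg at t=15 h): 55·exp(−0.03466·9) = 40.262 mg/L
Dose 5 (480 mg at t=20 h): 480·exp(−0.03466·4) = 417.864 mg/L
C(24) = 67.468 + 155.290 + 40.012 + 40.262 + 417.864 = 720.896 mg/L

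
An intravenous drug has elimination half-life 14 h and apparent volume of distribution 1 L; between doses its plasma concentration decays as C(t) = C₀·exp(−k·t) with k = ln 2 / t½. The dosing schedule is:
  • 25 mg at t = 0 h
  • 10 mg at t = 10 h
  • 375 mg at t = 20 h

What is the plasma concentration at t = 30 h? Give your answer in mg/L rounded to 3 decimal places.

237.941 mg/L

k = ln 2 / 14 = 0.04951 per h
Dose 1 (25 mg at t=0 h): 25·exp(−0.04951·30) = 5.661 mg/L
Dose 2 (10 mg at t=10 h): 10·exp(−0.04951·20) = 3.715 mg/L
Dose 3 (375 mg at t=20 h): 375·exp(−0.04951·10) = 228.565 mg/L
C(30) = 5.661 + 3.715 + 228.565 = 237.941 mg/L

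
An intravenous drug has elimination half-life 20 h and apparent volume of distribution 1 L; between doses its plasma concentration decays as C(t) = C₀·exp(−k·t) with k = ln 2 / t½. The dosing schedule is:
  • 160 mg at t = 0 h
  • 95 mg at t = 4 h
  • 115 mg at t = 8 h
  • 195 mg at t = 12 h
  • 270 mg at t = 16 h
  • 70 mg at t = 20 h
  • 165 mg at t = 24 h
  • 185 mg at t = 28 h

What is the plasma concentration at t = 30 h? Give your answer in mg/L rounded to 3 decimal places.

775.633 mg/L

k = ln 2 / 20 = 0.03466 per h
Dose 1 (160 mg at t=0 h): 160·exp(−0.03466·30) = 56.569 mg/L
Dose 2 (95 mg at t=4 h): 95·exp(−0.03466·26) = 38.582 mg/L
Dose 3 (115 mg at t=8 h): 115·exp(−0.03466·22) = 53.649 mg/L
Dose 4 (195 mg at t=12 h): 195·exp(−0.03466·18) = 104.498 mg/L
Dose 5 (270 mg at t=16 h): 270·exp(−0.03466·14) = 166.204 mg/L
Dose 6 (70 mg at t=20 h): 70·exp(−0.03466·10) = 49.497 mg/L
Dose 7 (165 mg at t=24 h): 165·exp(−0.03466·6) = 134.022 mg/L
Dose 8 (185 mg at t=28 h): 185·exp(−0.03466·2) = 172.611 mg/L
C(30) = 56.569 + 38.582 + 53.649 + 104.498 + 166.204 + 49.497 + 134.022 + 172.611 = 775.633 mg/L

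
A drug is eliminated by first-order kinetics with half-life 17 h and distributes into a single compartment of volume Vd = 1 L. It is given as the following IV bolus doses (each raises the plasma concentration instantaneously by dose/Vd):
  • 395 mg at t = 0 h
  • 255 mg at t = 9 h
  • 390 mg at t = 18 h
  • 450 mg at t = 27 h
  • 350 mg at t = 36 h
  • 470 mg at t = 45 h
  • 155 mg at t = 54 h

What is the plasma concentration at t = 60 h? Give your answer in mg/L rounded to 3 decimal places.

k = ln 2 / 17 = 0.04077 per h
Dose 1 (395 mg at t=0 h): 395·exp(−0.04077·60) = 34.209 mg/L
Dose 2 (255 mg at t=9 h): 255·exp(−0.04077·51) = 31.875 mg/L
Dose 3 (390 mg at t=18 h): 390·exp(−0.04077·42) = 70.363 mg/L
Dose 4 (450 mg at t=27 h): 450·exp(−0.04077·33) = 117.182 mg/L
Dose 5 (350 mg at t=36 h): 350·exp(−0.04077·24) = 131.548 mg/L
Dose 6 (470 mg at t=45 h): 470·exp(−0.04077·15) = 254.967 mg/L
Dose 7 (155 mg at t=54 h): 155·exp(−0.04077·6) = 121.363 mg/L
C(60) = 34.209 + 31.875 + 70.363 + 117.182 + 131.548 + 254.967 + 121.363 = 761.506 mg/L

761.506 mg/L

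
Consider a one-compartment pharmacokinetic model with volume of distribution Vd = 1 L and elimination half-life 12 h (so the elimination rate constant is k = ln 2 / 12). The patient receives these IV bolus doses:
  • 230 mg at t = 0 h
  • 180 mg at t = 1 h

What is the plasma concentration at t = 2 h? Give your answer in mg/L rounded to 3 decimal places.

374.804 mg/L

k = ln 2 / 12 = 0.05776 per h
Dose 1 (230 mg at t=0 h): 230·exp(−0.05776·2) = 204.907 mg/L
Dose 2 (180 mg at t=1 h): 180·exp(−0.05776·1) = 169.897 mg/L
C(2) = 204.907 + 169.897 = 374.804 mg/L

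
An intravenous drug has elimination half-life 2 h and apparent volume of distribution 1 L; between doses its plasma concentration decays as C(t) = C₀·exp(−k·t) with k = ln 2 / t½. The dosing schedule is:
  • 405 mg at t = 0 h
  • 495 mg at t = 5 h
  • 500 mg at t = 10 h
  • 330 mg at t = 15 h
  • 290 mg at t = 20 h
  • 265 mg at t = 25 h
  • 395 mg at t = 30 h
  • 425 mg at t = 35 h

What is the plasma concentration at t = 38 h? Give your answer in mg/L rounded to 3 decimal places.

178.593 mg/L

k = ln 2 / 2 = 0.34657 per h
Dose 1 (405 mg at t=0 h): 405·exp(−0.34657·38) = 0.001 mg/L
Dose 2 (495 mg at t=5 h): 495·exp(−0.34657·33) = 0.005 mg/L
Dose 3 (500 mg at t=10 h): 500·exp(−0.34657·28) = 0.031 mg/L
Dose 4 (330 mg at t=15 h): 330·exp(−0.34657·23) = 0.114 mg/L
Dose 5 (290 mg at t=20 h): 290·exp(−0.34657·18) = 0.566 mg/L
Dose 6 (265 mg at t=25 h): 265·exp(−0.34657·13) = 2.928 mg/L
Dose 7 (395 mg at t=30 h): 395·exp(−0.34657·8) = 24.688 mg/L
Dose 8 (425 mg at t=35 h): 425·exp(−0.34657·3) = 150.260 mg/L
C(38) = 0.001 + 0.005 + 0.031 + 0.114 + 0.566 + 2.928 + 24.688 + 150.260 = 178.593 mg/L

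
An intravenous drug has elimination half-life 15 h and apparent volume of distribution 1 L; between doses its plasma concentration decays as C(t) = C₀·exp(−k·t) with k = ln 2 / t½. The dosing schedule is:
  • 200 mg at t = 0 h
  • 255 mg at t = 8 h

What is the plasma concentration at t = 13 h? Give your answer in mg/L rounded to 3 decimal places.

312.076 mg/L

k = ln 2 / 15 = 0.04621 per h
Dose 1 (200 mg at t=0 h): 200·exp(−0.04621·13) = 109.682 mg/L
Dose 2 (255 mg at t=8 h): 255·exp(−0.04621·5) = 202.394 mg/L
C(13) = 109.682 + 202.394 = 312.076 mg/L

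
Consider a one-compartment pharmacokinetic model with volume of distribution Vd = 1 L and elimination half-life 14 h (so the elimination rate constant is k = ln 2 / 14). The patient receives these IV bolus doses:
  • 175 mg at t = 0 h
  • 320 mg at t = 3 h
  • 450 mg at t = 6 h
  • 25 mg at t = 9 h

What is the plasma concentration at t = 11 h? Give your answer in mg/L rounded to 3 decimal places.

690.818 mg/L

k = ln 2 / 14 = 0.04951 per h
Dose 1 (175 mg at t=0 h): 175·exp(−0.04951·11) = 101.511 mg/L
Dose 2 (320 mg at t=3 h): 320·exp(−0.04951·8) = 215.344 mg/L
Dose 3 (450 mg at t=6 h): 450·exp(−0.04951·5) = 351.319 mg/L
Dose 4 (25 mg at t=9 h): 25·exp(−0.04951·2) = 22.643 mg/L
C(11) = 101.511 + 215.344 + 351.319 + 22.643 = 690.818 mg/L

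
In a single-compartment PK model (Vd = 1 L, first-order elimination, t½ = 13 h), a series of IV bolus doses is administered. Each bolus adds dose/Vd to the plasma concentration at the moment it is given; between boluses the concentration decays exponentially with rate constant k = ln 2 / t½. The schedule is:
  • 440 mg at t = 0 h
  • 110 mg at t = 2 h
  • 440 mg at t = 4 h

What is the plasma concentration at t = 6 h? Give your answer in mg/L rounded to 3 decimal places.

803.900 mg/L

k = ln 2 / 13 = 0.05332 per h
Dose 1 (440 mg at t=0 h): 440·exp(−0.05332·6) = 319.533 mg/L
Dose 2 (110 mg at t=2 h): 110·exp(−0.05332·4) = 88.873 mg/L
Dose 3 (440 mg at t=4 h): 440·exp(−0.05332·2) = 395.494 mg/L
C(6) = 319.533 + 88.873 + 395.494 = 803.900 mg/L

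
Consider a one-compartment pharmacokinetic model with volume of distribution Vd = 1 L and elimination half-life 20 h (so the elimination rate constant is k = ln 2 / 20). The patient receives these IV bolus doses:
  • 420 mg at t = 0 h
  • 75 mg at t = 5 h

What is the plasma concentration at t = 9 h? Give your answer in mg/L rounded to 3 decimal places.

k = ln 2 / 20 = 0.03466 per h
Dose 1 (420 mg at t=0 h): 420·exp(−0.03466·9) = 307.458 mg/L
Dose 2 (75 mg at t=5 h): 75·exp(−0.03466·4) = 65.291 mg/L
C(9) = 307.458 + 65.291 = 372.749 mg/L

372.749 mg/L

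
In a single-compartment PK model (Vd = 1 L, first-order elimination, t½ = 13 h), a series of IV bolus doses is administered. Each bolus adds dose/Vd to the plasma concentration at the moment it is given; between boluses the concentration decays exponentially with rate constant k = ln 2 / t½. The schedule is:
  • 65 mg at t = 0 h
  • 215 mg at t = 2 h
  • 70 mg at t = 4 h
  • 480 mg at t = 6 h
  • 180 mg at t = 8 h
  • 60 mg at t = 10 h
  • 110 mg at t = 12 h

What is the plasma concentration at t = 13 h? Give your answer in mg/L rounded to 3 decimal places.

k = ln 2 / 13 = 0.05332 per h
Dose 1 (65 mg at t=0 h): 65·exp(−0.05332·13) = 32.500 mg/L
Dose 2 (215 mg at t=2 h): 215·exp(−0.05332·11) = 119.597 mg/L
Dose 3 (70 mg at t=4 h): 70·exp(−0.05332·9) = 43.320 mg/L
Dose 4 (480 mg at t=6 h): 480·exp(−0.05332·7) = 330.482 mg/L
Dose 5 (180 mg at t=8 h): 180·exp(−0.05332·5) = 137.877 mg/L
Dose 6 (60 mg at t=10 h): 60·exp(−0.05332·3) = 51.131 mg/L
Dose 7 (110 mg at t=12 h): 110·exp(−0.05332·1) = 104.289 mg/L
C(13) = 32.500 + 119.597 + 43.320 + 330.482 + 137.877 + 51.131 + 104.289 = 819.196 mg/L

819.196 mg/L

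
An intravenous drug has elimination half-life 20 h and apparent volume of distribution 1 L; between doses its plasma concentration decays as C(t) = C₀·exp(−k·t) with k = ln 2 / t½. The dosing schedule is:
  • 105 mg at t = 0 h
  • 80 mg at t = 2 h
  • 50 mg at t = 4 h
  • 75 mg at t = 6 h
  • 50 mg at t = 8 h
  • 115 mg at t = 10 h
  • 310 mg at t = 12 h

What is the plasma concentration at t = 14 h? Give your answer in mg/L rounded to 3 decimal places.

639.576 mg/L

k = ln 2 / 20 = 0.03466 per h
Dose 1 (105 mg at t=0 h): 105·exp(−0.03466·14) = 64.635 mg/L
Dose 2 (80 mg at t=2 h): 80·exp(−0.03466·12) = 52.780 mg/L
Dose 3 (50 mg at t=4 h): 50·exp(−0.03466·10) = 35.355 mg/L
Dose 4 (75 mg at t=6 h): 75·exp(−0.03466·8) = 56.839 mg/L
Dose 5 (50 mg at t=8 h): 50·exp(−0.03466·6) = 40.613 mg/L
Dose 6 (115 mg at t=10 h): 115·exp(−0.03466·4) = 100.113 mg/L
Dose 7 (310 mg at t=12 h): 310·exp(−0.03466·2) = 289.240 mg/L
C(14) = 64.635 + 52.780 + 35.355 + 56.839 + 40.613 + 100.113 + 289.240 = 639.576 mg/L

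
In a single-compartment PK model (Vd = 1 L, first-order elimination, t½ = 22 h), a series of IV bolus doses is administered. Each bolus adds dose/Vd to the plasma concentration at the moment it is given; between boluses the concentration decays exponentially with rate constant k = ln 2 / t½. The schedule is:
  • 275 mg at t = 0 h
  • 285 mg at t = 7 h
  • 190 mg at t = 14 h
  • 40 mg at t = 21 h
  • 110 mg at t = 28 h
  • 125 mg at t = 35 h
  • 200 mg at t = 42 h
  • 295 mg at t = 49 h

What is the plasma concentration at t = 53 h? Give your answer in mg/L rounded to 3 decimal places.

k = ln 2 / 22 = 0.03151 per h
Dose 1 (275 mg at t=0 h): 275·exp(−0.03151·53) = 51.775 mg/L
Dose 2 (285 mg at t=7 h): 285·exp(−0.03151·46) = 66.899 mg/L
Dose 3 (190 mg at t=14 h): 190·exp(−0.03151·39) = 55.604 mg/L
Dose 4 (40 mg at t=21 h): 40·exp(−0.03151·32) = 14.595 mg/L
Dose 5 (110 mg at t=28 h): 110·exp(−0.03151·25) = 50.040 mg/L
Dose 6 (125 mg at t=35 h): 125·exp(−0.03151·18) = 70.895 mg/L
Dose 7 (200 mg at t=42 h): 200·exp(−0.03151·11) = 141.421 mg/L
Dose 8 (295 mg at t=49 h): 295·exp(−0.03151·4) = 260.069 mg/L
C(53) = 51.775 + 66.899 + 55.604 + 14.595 + 50.040 + 70.895 + 141.421 + 260.069 = 711.298 mg/L

711.298 mg/L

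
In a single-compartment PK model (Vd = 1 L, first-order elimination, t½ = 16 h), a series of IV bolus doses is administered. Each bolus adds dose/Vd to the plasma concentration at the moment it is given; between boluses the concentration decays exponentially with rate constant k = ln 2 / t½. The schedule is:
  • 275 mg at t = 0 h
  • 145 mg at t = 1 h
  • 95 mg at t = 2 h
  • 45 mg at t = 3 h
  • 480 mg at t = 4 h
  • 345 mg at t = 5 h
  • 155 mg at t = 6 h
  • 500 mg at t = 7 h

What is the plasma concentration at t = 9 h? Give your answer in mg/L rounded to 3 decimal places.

1664.828 mg/L

k = ln 2 / 16 = 0.04332 per h
Dose 1 (275 mg at t=0 h): 275·exp(−0.04332·9) = 186.210 mg/L
Dose 2 (145 mg at t=1 h): 145·exp(−0.04332·8) = 102.530 mg/L
Dose 3 (95 mg at t=2 h): 95·exp(−0.04332·7) = 70.149 mg/L
Dose 4 (45 mg at t=3 h): 45·exp(−0.04332·6) = 34.700 mg/L
Dose 5 (480 mg at t=4 h): 480·exp(−0.04332·5) = 386.518 mg/L
Dose 6 (345 mg at t=5 h): 345·exp(−0.04332·4) = 290.109 mg/L
Dose 7 (155 mg at t=6 h): 155·exp(−0.04332·3) = 136.110 mg/L
Dose 8 (500 mg at t=7 h): 500·exp(−0.04332·2) = 458.502 mg/L
C(9) = 186.210 + 102.530 + 70.149 + 34.700 + 386.518 + 290.109 + 136.110 + 458.502 = 1664.828 mg/L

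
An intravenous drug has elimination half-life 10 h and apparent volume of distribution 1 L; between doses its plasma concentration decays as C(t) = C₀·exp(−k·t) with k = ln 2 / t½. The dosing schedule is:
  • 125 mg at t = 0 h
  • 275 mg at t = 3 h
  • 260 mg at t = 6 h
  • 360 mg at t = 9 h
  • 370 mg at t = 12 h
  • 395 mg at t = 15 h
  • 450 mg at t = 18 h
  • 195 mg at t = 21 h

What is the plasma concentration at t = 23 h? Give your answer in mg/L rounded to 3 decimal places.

k = ln 2 / 10 = 0.06931 per h
Dose 1 (125 mg at t=0 h): 125·exp(−0.06931·23) = 25.383 mg/L
Dose 2 (275 mg at t=3 h): 275·exp(−0.06931·20) = 68.750 mg/L
Dose 3 (260 mg at t=6 h): 260·exp(−0.06931·17) = 80.024 mg/L
Dose 4 (360 mg at t=9 h): 360·exp(−0.06931·14) = 136.414 mg/L
Dose 5 (370 mg at t=12 h): 370·exp(−0.06931·11) = 172.611 mg/L
Dose 6 (395 mg at t=15 h): 395·exp(−0.06931·8) = 226.868 mg/L
Dose 7 (450 mg at t=18 h): 450·exp(−0.06931·5) = 318.198 mg/L
Dose 8 (195 mg at t=21 h): 195·exp(−0.06931·2) = 169.757 mg/L
C(23) = 25.383 + 68.750 + 80.024 + 136.414 + 172.611 + 226.868 + 318.198 + 169.757 = 1198.006 mg/L

1198.006 mg/L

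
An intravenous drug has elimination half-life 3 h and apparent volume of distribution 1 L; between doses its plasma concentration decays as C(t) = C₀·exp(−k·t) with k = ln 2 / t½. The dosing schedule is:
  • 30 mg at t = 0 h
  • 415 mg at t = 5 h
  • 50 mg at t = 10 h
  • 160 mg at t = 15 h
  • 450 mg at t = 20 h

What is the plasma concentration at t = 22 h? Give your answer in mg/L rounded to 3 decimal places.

326.711 mg/L

k = ln 2 / 3 = 0.23105 per h
Dose 1 (30 mg at t=0 h): 30·exp(−0.23105·22) = 0.186 mg/L
Dose 2 (415 mg at t=5 h): 415·exp(−0.23105·17) = 8.170 mg/L
Dose 3 (50 mg at t=10 h): 50·exp(−0.23105·12) = 3.125 mg/L
Dose 4 (160 mg at t=15 h): 160·exp(−0.23105·7) = 31.748 mg/L
Dose 5 (450 mg at t=20 h): 450·exp(−0.23105·2) = 283.482 mg/L
C(22) = 0.186 + 8.170 + 3.125 + 31.748 + 283.482 = 326.711 mg/L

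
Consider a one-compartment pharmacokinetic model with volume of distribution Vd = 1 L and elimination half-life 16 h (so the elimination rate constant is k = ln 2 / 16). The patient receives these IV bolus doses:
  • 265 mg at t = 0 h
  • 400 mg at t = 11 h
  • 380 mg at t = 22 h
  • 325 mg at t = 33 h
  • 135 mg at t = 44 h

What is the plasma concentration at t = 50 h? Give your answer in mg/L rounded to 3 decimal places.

476.902 mg/L

k = ln 2 / 16 = 0.04332 per h
Dose 1 (265 mg at t=0 h): 265·exp(−0.04332·50) = 30.376 mg/L
Dose 2 (400 mg at t=11 h): 400·exp(−0.04332·39) = 73.841 mg/L
Dose 3 (380 mg at t=22 h): 380·exp(−0.04332·28) = 112.975 mg/L
Dose 4 (325 mg at t=33 h): 325·exp(−0.04332·17) = 155.611 mg/L
Dose 5 (135 mg at t=44 h): 135·exp(−0.04332·6) = 104.099 mg/L
C(50) = 30.376 + 73.841 + 112.975 + 155.611 + 104.099 = 476.902 mg/L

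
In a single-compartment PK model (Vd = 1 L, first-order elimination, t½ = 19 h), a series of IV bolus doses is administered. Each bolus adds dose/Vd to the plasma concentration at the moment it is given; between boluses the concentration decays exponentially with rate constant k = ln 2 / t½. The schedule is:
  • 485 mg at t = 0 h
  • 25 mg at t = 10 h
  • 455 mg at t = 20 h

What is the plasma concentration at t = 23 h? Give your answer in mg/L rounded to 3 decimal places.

k = ln 2 / 19 = 0.03648 per h
Dose 1 (485 mg at t=0 h): 485·exp(−0.03648·23) = 209.574 mg/L
Dose 2 (25 mg at t=10 h): 25·exp(−0.03648·13) = 15.559 mg/L
Dose 3 (455 mg at t=20 h): 455·exp(−0.03648·3) = 407.831 mg/L
C(23) = 209.574 + 15.559 + 407.831 = 632.964 mg/L

632.964 mg/L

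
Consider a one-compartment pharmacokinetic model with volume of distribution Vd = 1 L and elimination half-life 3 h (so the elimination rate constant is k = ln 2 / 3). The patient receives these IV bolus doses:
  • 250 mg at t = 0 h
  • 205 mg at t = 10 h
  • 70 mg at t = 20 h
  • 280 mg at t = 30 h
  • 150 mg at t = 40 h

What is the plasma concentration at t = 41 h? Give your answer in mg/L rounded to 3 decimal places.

k = ln 2 / 3 = 0.23105 per h
Dose 1 (250 mg at t=0 h): 250·exp(−0.23105·41) = 0.019 mg/L
Dose 2 (205 mg at t=10 h): 205·exp(−0.23105·31) = 0.159 mg/L
Dose 3 (70 mg at t=20 h): 70·exp(−0.23105·21) = 0.547 mg/L
Dose 4 (280 mg at t=30 h): 280·exp(−0.23105·11) = 22.049 mg/L
Dose 5 (150 mg at t=40 h): 150·exp(−0.23105·1) = 119.055 mg/L
C(41) = 0.019 + 0.159 + 0.547 + 22.049 + 119.055 = 141.829 mg/L

141.829 mg/L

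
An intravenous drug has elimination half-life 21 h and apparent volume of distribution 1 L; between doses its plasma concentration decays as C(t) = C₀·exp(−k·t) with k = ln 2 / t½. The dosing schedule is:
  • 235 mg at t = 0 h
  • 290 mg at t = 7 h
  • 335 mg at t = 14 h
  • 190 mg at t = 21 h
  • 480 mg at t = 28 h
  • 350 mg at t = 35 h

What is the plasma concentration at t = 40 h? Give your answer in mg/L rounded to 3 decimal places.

k = ln 2 / 21 = 0.03301 per h
Dose 1 (235 mg at t=0 h): 235·exp(−0.03301·40) = 62.759 mg/L
Dose 2 (290 mg at t=7 h): 290·exp(−0.03301·33) = 97.578 mg/L
Dose 3 (335 mg at t=14 h): 335·exp(−0.03301·26) = 142.017 mg/L
Dose 4 (190 mg at t=21 h): 190·exp(−0.03301·19) = 101.483 mg/L
Dose 5 (480 mg at t=28 h): 480·exp(−0.03301·12) = 323.016 mg/L
Dose 6 (350 mg at t=35 h): 350·exp(−0.03301·5) = 296.752 mg/L
C(40) = 62.759 + 97.578 + 142.017 + 101.483 + 323.016 + 296.752 = 1023.606 mg/L

1023.606 mg/L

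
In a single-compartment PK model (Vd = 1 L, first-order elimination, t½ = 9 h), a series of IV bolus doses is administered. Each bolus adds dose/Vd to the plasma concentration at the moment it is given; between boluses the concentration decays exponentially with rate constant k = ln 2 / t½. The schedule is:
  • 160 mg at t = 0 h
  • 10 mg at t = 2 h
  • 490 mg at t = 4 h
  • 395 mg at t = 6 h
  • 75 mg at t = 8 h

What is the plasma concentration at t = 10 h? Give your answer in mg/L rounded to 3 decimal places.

k = ln 2 / 9 = 0.07702 per h
Dose 1 (160 mg at t=0 h): 160·exp(−0.07702·10) = 74.070 mg/L
Dose 2 (10 mg at t=2 h): 10·exp(−0.07702·8) = 5.400 mg/L
Dose 3 (490 mg at t=4 h): 490·exp(−0.07702·6) = 308.681 mg/L
Dose 4 (395 mg at t=6 h): 395·exp(−0.07702·4) = 290.273 mg/L
Dose 5 (75 mg at t=8 h): 75·exp(−0.07702·2) = 64.293 mg/L
C(10) = 74.070 + 5.400 + 308.681 + 290.273 + 64.293 = 742.717 mg/L

742.717 mg/L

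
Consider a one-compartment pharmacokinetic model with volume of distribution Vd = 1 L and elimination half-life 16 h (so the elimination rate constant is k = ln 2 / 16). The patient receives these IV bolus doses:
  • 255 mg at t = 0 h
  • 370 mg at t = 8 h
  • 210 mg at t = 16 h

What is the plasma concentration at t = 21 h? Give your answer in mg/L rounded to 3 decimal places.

k = ln 2 / 16 = 0.04332 per h
Dose 1 (255 mg at t=0 h): 255·exp(−0.04332·21) = 102.669 mg/L
Dose 2 (370 mg at t=8 h): 370·exp(−0.04332·13) = 210.676 mg/L
Dose 3 (210 mg at t=16 h): 210·exp(−0.04332·5) = 169.101 mg/L
C(21) = 102.669 + 210.676 + 169.101 = 482.446 mg/L

482.446 mg/L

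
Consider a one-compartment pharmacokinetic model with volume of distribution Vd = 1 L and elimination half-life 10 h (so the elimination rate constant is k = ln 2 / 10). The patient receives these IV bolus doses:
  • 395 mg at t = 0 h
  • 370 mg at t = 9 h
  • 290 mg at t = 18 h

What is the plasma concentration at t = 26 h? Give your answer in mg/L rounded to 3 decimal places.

k = ln 2 / 10 = 0.06931 per h
Dose 1 (395 mg at t=0 h): 395·exp(−0.06931·26) = 65.151 mg/L
Dose 2 (370 mg at t=9 h): 370·exp(−0.06931·17) = 113.881 mg/L
Dose 3 (290 mg at t=18 h): 290·exp(−0.06931·8) = 166.561 mg/L
C(26) = 65.151 + 113.881 + 166.561 = 345.593 mg/L

345.593 mg/L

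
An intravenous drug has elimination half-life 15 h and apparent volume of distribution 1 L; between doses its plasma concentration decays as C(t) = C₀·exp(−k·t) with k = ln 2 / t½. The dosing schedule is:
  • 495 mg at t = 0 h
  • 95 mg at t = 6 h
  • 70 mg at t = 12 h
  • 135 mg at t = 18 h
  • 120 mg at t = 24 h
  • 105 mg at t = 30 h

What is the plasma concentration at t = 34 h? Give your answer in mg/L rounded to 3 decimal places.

381.570 mg/L

k = ln 2 / 15 = 0.04621 per h
Dose 1 (495 mg at t=0 h): 495·exp(−0.04621·34) = 102.866 mg/L
Dose 2 (95 mg at t=6 h): 95·exp(−0.04621·28) = 26.050 mg/L
Dose 3 (70 mg at t=12 h): 70·exp(−0.04621·22) = 25.327 mg/L
Dose 4 (135 mg at t=18 h): 135·exp(−0.04621·16) = 64.452 mg/L
Dose 5 (120 mg at t=24 h): 120·exp(−0.04621·10) = 75.595 mg/L
Dose 6 (105 mg at t=30 h): 105·exp(−0.04621·4) = 87.280 mg/L
C(34) = 102.866 + 26.050 + 25.327 + 64.452 + 75.595 + 87.280 = 381.570 mg/L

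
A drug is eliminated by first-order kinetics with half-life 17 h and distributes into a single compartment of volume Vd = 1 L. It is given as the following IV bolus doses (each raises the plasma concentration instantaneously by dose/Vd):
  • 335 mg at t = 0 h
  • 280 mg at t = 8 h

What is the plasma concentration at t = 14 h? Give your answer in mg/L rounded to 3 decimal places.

408.531 mg/L

k = ln 2 / 17 = 0.04077 per h
Dose 1 (335 mg at t=0 h): 335·exp(−0.04077·14) = 189.294 mg/L
Dose 2 (280 mg at t=8 h): 280·exp(−0.04077·6) = 219.236 mg/L
C(14) = 189.294 + 219.236 = 408.531 mg/L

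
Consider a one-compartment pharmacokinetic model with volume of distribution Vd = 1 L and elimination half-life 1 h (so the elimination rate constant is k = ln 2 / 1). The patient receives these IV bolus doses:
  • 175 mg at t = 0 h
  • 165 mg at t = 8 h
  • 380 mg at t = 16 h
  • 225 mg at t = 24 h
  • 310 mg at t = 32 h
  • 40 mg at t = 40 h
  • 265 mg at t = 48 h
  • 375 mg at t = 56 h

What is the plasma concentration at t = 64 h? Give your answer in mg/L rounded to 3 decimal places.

1.469 mg/L

k = ln 2 / 1 = 0.69315 per h
Dose 1 (175 mg at t=0 h): 175·exp(−0.69315·64) = 0.000 mg/L
Dose 2 (165 mg at t=8 h): 165·exp(−0.69315·56) = 0.000 mg/L
Dose 3 (380 mg at t=16 h): 380·exp(−0.69315·48) = 0.000 mg/L
Dose 4 (225 mg at t=24 h): 225·exp(−0.69315·40) = 0.000 mg/L
Dose 5 (310 mg at t=32 h): 310·exp(−0.69315·32) = 0.000 mg/L
Dose 6 (40 mg at t=40 h): 40·exp(−0.69315·24) = 0.000 mg/L
Dose 7 (265 mg at t=48 h): 265·exp(−0.69315·16) = 0.004 mg/L
Dose 8 (375 mg at t=56 h): 375·exp(−0.69315·8) = 1.465 mg/L
C(64) = 0.000 + 0.000 + 0.000 + 0.000 + 0.000 + 0.000 + 0.004 + 1.465 = 1.469 mg/L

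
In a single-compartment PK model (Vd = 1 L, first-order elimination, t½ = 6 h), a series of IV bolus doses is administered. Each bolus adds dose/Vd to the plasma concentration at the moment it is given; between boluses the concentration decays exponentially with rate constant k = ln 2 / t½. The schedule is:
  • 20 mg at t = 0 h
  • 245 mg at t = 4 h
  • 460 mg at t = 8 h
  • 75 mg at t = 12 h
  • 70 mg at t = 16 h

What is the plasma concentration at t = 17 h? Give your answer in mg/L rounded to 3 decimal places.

k = ln 2 / 6 = 0.11552 per h
Dose 1 (20 mg at t=0 h): 20·exp(−0.11552·17) = 2.806 mg/L
Dose 2 (245 mg at t=4 h): 245·exp(−0.11552·13) = 54.568 mg/L
Dose 3 (460 mg at t=8 h): 460·exp(−0.11552·9) = 162.635 mg/L
Dose 4 (75 mg at t=12 h): 75·exp(−0.11552·5) = 42.092 mg/L
Dose 5 (70 mg at t=16 h): 70·exp(−0.11552·1) = 62.363 mg/L
C(17) = 2.806 + 54.568 + 162.635 + 42.092 + 62.363 = 324.463 mg/L

324.463 mg/L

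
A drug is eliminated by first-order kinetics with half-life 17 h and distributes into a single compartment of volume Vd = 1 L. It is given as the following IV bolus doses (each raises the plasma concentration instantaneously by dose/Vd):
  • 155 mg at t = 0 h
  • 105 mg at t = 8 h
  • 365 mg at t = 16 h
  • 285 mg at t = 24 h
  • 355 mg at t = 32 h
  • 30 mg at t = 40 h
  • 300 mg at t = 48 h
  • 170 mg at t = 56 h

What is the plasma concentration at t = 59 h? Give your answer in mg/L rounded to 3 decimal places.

632.624 mg/L

k = ln 2 / 17 = 0.04077 per h
Dose 1 (155 mg at t=0 h): 155·exp(−0.04077·59) = 13.982 mg/L
Dose 2 (105 mg at t=8 h): 105·exp(−0.04077·51) = 13.125 mg/L
Dose 3 (365 mg at t=16 h): 365·exp(−0.04077·43) = 63.221 mg/L
Dose 4 (285 mg at t=24 h): 285·exp(−0.04077·35) = 68.403 mg/L
Dose 5 (355 mg at t=32 h): 355·exp(−0.04077·27) = 118.065 mg/L
Dose 6 (30 mg at t=40 h): 30·exp(−0.04077·19) = 13.825 mg/L
Dose 7 (300 mg at t=48 h): 300·exp(−0.04077·11) = 191.574 mg/L
Dose 8 (170 mg at t=56 h): 170·exp(−0.04077·3) = 150.427 mg/L
C(59) = 13.982 + 13.125 + 63.221 + 68.403 + 118.065 + 13.825 + 191.574 + 150.427 = 632.624 mg/L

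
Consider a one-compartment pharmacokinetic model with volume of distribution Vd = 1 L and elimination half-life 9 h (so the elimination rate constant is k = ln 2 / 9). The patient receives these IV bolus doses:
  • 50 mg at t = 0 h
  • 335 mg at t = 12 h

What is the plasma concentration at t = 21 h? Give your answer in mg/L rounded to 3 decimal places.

177.421 mg/L

k = ln 2 / 9 = 0.07702 per h
Dose 1 (50 mg at t=0 h): 50·exp(−0.07702·21) = 9.921 mg/L
Dose 2 (335 mg at t=12 h): 335·exp(−0.07702·9) = 167.500 mg/L
C(21) = 9.921 + 167.500 = 177.421 mg/L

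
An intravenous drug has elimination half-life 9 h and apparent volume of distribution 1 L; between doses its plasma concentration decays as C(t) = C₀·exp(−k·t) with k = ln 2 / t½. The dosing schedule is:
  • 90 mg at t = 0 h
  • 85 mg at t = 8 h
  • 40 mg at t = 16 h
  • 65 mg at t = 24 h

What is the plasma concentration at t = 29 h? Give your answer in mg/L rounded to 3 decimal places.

85.433 mg/L

k = ln 2 / 9 = 0.07702 per h
Dose 1 (90 mg at t=0 h): 90·exp(−0.07702·29) = 9.644 mg/L
Dose 2 (85 mg at t=8 h): 85·exp(−0.07702·21) = 16.866 mg/L
Dose 3 (40 mg at t=16 h): 40·exp(−0.07702·13) = 14.697 mg/L
Dose 4 (65 mg at t=24 h): 65·exp(−0.07702·5) = 44.226 mg/L
C(29) = 9.644 + 16.866 + 14.697 + 44.226 = 85.433 mg/L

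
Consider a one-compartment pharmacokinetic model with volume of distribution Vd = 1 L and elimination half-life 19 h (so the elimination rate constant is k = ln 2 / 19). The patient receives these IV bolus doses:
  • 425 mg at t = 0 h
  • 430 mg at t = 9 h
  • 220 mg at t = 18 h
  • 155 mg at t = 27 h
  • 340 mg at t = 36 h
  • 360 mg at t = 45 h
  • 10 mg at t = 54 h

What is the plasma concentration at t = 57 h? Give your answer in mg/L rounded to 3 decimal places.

k = ln 2 / 19 = 0.03648 per h
Dose 1 (425 mg at t=0 h): 425·exp(−0.03648·57) = 53.125 mg/L
Dose 2 (430 mg at t=9 h): 430·exp(−0.03648·48) = 74.640 mg/L
Dose 3 (220 mg at t=18 h): 220·exp(−0.03648·39) = 53.030 mg/L
Dose 4 (155 mg at t=27 h): 155·exp(−0.03648·30) = 51.883 mg/L
Dose 5 (340 mg at t=36 h): 340·exp(−0.03648·21) = 158.038 mg/L
Dose 6 (360 mg at t=45 h): 360·exp(−0.03648·12) = 232.369 mg/L
Dose 7 (10 mg at t=54 h): 10·exp(−0.03648·3) = 8.963 mg/L
C(57) = 53.125 + 74.640 + 53.030 + 51.883 + 158.038 + 232.369 + 8.963 = 632.048 mg/L

632.048 mg/L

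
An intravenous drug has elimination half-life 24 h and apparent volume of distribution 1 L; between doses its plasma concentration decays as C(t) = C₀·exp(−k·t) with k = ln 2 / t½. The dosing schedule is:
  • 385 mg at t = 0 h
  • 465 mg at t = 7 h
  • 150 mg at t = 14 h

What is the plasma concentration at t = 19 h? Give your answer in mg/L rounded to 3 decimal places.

681.041 mg/L

k = ln 2 / 24 = 0.02888 per h
Dose 1 (385 mg at t=0 h): 385·exp(−0.02888·19) = 222.405 mg/L
Dose 2 (465 mg at t=7 h): 465·exp(−0.02888·12) = 328.805 mg/L
Dose 3 (150 mg at t=14 h): 150·exp(−0.02888·5) = 129.830 mg/L
C(19) = 222.405 + 328.805 + 129.830 = 681.041 mg/L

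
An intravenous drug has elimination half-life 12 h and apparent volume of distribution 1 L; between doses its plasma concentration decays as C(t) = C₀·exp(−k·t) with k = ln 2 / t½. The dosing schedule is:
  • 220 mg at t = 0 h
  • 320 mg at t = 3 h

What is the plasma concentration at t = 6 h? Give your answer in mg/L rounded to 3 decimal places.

424.650 mg/L

k = ln 2 / 12 = 0.05776 per h
Dose 1 (220 mg at t=0 h): 220·exp(−0.05776·6) = 155.563 mg/L
Dose 2 (320 mg at t=3 h): 320·exp(−0.05776·3) = 269.087 mg/L
C(6) = 155.563 + 269.087 = 424.650 mg/L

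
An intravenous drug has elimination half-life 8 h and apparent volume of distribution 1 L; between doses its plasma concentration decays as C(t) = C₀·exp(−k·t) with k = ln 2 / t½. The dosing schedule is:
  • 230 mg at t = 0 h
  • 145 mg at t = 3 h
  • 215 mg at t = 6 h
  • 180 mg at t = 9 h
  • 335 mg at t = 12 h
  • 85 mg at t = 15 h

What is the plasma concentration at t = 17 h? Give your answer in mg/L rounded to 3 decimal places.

557.427 mg/L

k = ln 2 / 8 = 0.08664 per h
Dose 1 (230 mg at t=0 h): 230·exp(−0.08664·17) = 52.728 mg/L
Dose 2 (145 mg at t=3 h): 145·exp(−0.08664·14) = 43.109 mg/L
Dose 3 (215 mg at t=6 h): 215·exp(−0.08664·11) = 82.894 mg/L
Dose 4 (180 mg at t=9 h): 180·exp(−0.08664·8) = 90.000 mg/L
Dose 5 (335 mg at t=12 h): 335·exp(−0.08664·5) = 217.221 mg/L
Dose 6 (85 mg at t=15 h): 85·exp(−0.08664·2) = 71.476 mg/L
C(17) = 52.728 + 43.109 + 82.894 + 90.000 + 217.221 + 71.476 = 557.427 mg/L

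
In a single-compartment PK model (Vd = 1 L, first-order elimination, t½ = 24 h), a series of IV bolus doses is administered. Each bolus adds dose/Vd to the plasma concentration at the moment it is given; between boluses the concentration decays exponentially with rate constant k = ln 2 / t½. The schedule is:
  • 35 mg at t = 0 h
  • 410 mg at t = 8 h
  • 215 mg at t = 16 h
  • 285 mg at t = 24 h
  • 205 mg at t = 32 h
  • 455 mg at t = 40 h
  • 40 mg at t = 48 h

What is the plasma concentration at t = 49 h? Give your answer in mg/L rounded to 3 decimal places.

k = ln 2 / 24 = 0.02888 per h
Dose 1 (35 mg at t=0 h): 35·exp(−0.02888·49) = 8.501 mg/L
Dose 2 (410 mg at t=8 h): 410·exp(−0.02888·41) = 125.465 mg/L
Dose 3 (215 mg at t=16 h): 215·exp(−0.02888·33) = 82.894 mg/L
Dose 4 (285 mg at t=24 h): 285·exp(−0.02888·25) = 138.443 mg/L
Dose 5 (205 mg at t=32 h): 205·exp(−0.02888·17) = 125.465 mg/L
Dose 6 (455 mg at t=40 h): 455·exp(−0.02888·9) = 350.853 mg/L
Dose 7 (40 mg at t=48 h): 40·exp(−0.02888·1) = 38.861 mg/L
C(49) = 8.501 + 125.465 + 82.894 + 138.443 + 125.465 + 350.853 + 38.861 = 870.483 mg/L

870.483 mg/L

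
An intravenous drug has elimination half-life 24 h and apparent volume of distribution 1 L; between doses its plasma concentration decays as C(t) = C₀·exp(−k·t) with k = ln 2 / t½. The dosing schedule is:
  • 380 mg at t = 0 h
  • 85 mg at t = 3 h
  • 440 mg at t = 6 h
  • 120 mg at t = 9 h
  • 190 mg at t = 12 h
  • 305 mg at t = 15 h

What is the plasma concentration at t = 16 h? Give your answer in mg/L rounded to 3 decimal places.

1191.029 mg/L

k = ln 2 / 24 = 0.02888 per h
Dose 1 (380 mg at t=0 h): 380·exp(−0.02888·16) = 239.385 mg/L
Dose 2 (85 mg at t=3 h): 85·exp(−0.02888·13) = 58.393 mg/L
Dose 3 (440 mg at t=6 h): 440·exp(−0.02888·10) = 329.628 mg/L
Dose 4 (120 mg at t=9 h): 120·exp(−0.02888·7) = 98.035 mg/L
Dose 5 (190 mg at t=12 h): 190·exp(−0.02888·4) = 169.271 mg/L
Dose 6 (305 mg at t=15 h): 305·exp(−0.02888·1) = 296.317 mg/L
C(16) = 239.385 + 58.393 + 329.628 + 98.035 + 169.271 + 296.317 = 1191.029 mg/L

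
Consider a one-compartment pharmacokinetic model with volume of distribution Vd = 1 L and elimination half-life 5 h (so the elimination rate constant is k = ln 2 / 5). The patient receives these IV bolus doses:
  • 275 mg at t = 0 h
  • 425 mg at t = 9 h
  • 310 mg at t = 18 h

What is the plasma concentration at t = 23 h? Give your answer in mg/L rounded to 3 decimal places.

k = ln 2 / 5 = 0.13863 per h
Dose 1 (275 mg at t=0 h): 275·exp(−0.13863·23) = 11.340 mg/L
Dose 2 (425 mg at t=9 h): 425·exp(−0.13863·14) = 61.025 mg/L
Dose 3 (310 mg at t=18 h): 310·exp(−0.13863·5) = 155.000 mg/L
C(23) = 11.340 + 61.025 + 155.000 = 227.364 mg/L

227.364 mg/L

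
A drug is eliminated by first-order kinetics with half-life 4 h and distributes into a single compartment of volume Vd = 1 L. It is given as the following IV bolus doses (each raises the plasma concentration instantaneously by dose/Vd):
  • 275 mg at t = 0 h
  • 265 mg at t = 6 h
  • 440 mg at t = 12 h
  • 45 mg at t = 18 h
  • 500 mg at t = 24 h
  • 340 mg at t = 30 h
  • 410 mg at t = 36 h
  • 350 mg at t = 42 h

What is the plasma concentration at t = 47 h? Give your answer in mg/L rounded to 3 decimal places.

236.879 mg/L

k = ln 2 / 4 = 0.17329 per h
Dose 1 (275 mg at t=0 h): 275·exp(−0.17329·47) = 0.080 mg/L
Dose 2 (265 mg at t=6 h): 265·exp(−0.17329·41) = 0.218 mg/L
Dose 3 (440 mg at t=12 h): 440·exp(−0.17329·35) = 1.022 mg/L
Dose 4 (45 mg at t=18 h): 45·exp(−0.17329·29) = 0.296 mg/L
Dose 5 (500 mg at t=24 h): 500·exp(−0.17329·23) = 9.291 mg/L
Dose 6 (340 mg at t=30 h): 340·exp(−0.17329·17) = 17.869 mg/L
Dose 7 (410 mg at t=36 h): 410·exp(−0.17329·11) = 60.947 mg/L
Dose 8 (350 mg at t=42 h): 350·exp(−0.17329·5) = 147.157 mg/L
C(47) = 0.080 + 0.218 + 1.022 + 0.296 + 9.291 + 17.869 + 60.947 + 147.157 = 236.879 mg/L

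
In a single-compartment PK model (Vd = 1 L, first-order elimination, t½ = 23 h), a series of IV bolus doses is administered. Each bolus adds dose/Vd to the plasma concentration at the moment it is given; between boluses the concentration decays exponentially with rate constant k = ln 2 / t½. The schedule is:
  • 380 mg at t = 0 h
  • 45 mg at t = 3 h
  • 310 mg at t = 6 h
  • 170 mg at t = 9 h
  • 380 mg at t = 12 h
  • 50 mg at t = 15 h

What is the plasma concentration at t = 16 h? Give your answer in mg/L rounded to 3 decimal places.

k = ln 2 / 23 = 0.03014 per h
Dose 1 (380 mg at t=0 h): 380·exp(−0.03014·16) = 234.623 mg/L
Dose 2 (45 mg at t=3 h): 45·exp(−0.03014·13) = 30.413 mg/L
Dose 3 (310 mg at t=6 h): 310·exp(−0.03014·10) = 229.340 mg/L
Dose 4 (170 mg at t=9 h): 170·exp(−0.03014·7) = 137.667 mg/L
Dose 5 (380 mg at t=12 h): 380·exp(−0.03014·4) = 336.845 mg/L
Dose 6 (50 mg at t=15 h): 50·exp(−0.03014·1) = 48.516 mg/L
C(16) = 234.623 + 30.413 + 229.340 + 137.667 + 336.845 + 48.516 = 1017.405 mg/L

1017.405 mg/L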